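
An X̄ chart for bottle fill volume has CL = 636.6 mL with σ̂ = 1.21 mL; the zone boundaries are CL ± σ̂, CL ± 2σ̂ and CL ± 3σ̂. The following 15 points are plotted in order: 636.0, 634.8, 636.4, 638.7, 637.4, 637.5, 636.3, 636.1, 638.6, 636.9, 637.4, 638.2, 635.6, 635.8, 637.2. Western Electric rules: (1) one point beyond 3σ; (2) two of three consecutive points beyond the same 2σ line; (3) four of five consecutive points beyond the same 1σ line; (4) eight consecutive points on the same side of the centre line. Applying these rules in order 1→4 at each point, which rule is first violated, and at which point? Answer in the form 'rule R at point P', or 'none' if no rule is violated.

none

Zone of each point (C = within 1σ̂, B = 1σ̂–2σ̂, A = 2σ̂–3σ̂, * = beyond 3σ̂; sign = side of CL): 1:-C, 2:-B, 3:-C, 4:+B, 5:+C, 6:+C, 7:-C, 8:-C, 9:+B, 10:+C, 11:+C, 12:+B, 13:-C, 14:-C, 15:+C
No rule fires across all 15 points.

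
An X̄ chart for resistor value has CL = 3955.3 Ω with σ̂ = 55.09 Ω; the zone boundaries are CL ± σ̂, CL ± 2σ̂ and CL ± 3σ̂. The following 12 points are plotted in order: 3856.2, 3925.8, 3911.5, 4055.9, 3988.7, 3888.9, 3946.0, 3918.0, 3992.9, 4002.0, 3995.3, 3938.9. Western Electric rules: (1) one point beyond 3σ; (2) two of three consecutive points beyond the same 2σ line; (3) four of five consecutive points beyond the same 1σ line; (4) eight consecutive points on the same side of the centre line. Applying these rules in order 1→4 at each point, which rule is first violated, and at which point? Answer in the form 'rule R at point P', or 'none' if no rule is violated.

Zone of each point (C = within 1σ̂, B = 1σ̂–2σ̂, A = 2σ̂–3σ̂, * = beyond 3σ̂; sign = side of CL): 1:-B, 2:-C, 3:-C, 4:+B, 5:+C, 6:-B, 7:-C, 8:-C, 9:+C, 10:+C, 11:+C, 12:-C
No rule fires across all 12 points.

none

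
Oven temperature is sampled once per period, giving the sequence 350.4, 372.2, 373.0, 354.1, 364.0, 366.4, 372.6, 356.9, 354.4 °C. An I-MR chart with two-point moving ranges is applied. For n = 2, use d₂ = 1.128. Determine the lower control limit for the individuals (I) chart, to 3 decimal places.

X̄ = (350.4 + 372.2 + 373.0 + 354.1 + 364.0 + 366.4 + 372.6 + 356.9 + 354.4) / 9 = 362.6667
Moving ranges: 21.8, 0.8, 18.9, 9.9, 2.4, 6.2, 15.7, 2.5; M̄R̄ = 78.2000 / 8 = 9.7750
LCL = X̄ − 3·M̄R̄/d₂ = 362.6667 − 3 × 9.7750 / 1.128 = 336.6693

336.669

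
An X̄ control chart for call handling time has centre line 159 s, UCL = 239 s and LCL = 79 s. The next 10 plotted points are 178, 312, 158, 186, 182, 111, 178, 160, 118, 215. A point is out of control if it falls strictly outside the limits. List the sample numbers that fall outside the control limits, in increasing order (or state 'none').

Compare each point to [79, 239]: sample 2 = 312 > UCL.

2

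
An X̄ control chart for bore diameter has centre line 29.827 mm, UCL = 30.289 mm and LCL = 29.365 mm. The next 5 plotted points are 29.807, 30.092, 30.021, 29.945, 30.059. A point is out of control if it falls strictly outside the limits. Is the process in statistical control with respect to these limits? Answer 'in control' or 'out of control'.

All 5 points lie within [29.365, 30.289].

in control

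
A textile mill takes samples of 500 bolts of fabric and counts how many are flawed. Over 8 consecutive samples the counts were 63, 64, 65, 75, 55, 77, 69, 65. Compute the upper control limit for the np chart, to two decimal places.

p̄ = Σdᵢ / (k·n) = 533 / (8 × 500) = 0.13325
UCL = np̄ + 3·√(np̄(1−p̄)) = 66.6250 + 3 × √(66.6250×0.86675) = 66.6250 + 3 × 7.5992 = 89.4225

89.42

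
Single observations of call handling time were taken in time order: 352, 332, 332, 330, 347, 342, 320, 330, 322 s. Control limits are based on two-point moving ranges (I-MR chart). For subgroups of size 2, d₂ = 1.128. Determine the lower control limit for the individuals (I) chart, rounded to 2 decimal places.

X̄ = (352 + 332 + 332 + 330 + 347 + 342 + 320 + 330 + 322) / 9 = 334.1111
Moving ranges: 20, 0, 2, 17, 5, 22, 10, 8; M̄R̄ = 84.0000 / 8 = 10.5000
LCL = X̄ − 3·M̄R̄/d₂ = 334.1111 − 3 × 10.5000 / 1.128 = 306.1856

306.19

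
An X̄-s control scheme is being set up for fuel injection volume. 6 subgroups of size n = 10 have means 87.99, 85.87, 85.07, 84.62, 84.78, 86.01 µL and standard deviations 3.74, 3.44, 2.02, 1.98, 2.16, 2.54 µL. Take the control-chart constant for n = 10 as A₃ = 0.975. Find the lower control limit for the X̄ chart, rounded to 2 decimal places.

83.14

X̄̄ = (87.99 + 85.87 + 85.07 + 84.62 + 84.78 + 86.01) / 6 = 85.7233
s̄ = (3.74 + 3.44 + 2.02 + 1.98 + 2.16 + 2.54) / 6 = 2.6467
LCL = X̄̄ − A₃·s̄ = 85.7233 − 0.975 × 2.6467 = 83.1428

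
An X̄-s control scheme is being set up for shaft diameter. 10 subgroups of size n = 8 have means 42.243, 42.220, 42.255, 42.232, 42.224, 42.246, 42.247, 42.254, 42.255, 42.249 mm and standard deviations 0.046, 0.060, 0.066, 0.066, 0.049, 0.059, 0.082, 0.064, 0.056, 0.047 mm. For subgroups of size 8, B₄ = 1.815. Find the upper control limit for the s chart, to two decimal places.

0.11

s̄ = (0.046 + 0.060 + 0.066 + 0.066 + 0.049 + 0.059 + 0.082 + 0.064 + 0.056 + 0.047) / 10 = 0.0595
UCL_s = B₄·s̄ = 1.815 × 0.0595 = 0.1080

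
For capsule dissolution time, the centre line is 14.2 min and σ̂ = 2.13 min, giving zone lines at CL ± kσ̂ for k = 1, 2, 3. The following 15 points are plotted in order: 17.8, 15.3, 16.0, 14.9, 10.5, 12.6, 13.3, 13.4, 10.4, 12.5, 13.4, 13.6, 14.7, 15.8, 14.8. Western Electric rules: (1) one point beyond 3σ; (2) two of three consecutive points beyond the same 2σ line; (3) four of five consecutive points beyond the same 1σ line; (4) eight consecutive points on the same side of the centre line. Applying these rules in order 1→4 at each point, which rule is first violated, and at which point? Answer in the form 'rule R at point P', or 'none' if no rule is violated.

rule 4 at point 12

Zone of each point (C = within 1σ̂, B = 1σ̂–2σ̂, A = 2σ̂–3σ̂, * = beyond 3σ̂; sign = side of CL): 1:+B, 2:+C, 3:+C, 4:+C, 5:-B, 6:-C, 7:-C, 8:-C, 9:-B, 10:-C, 11:-C, 12:-C, 13:+C, 14:+C, 15:+C
Rule 4 (eight consecutive points on the same side of the centre line) is satisfied at point 12.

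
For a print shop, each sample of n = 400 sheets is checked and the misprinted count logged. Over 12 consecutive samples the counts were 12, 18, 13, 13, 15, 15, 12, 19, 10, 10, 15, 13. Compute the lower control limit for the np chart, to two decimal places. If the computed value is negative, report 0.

2.82

p̄ = Σdᵢ / (k·n) = 165 / (12 × 400) = 0.03438
LCL = np̄ − 3·√(np̄(1−p̄)) = 13.7500 − 3 × 3.6438 = 2.8186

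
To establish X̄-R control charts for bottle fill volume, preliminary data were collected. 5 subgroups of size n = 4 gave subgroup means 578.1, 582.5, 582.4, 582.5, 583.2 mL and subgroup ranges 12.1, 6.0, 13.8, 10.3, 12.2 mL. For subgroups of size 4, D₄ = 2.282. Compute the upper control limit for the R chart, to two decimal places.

R̄ = (12.1 + 6.0 + 13.8 + 10.3 + 12.2) / 5 = 54.4000 / 5 = 10.8800
UCL_R = D₄·R̄ = 2.282 × 10.8800 = 24.8282

24.83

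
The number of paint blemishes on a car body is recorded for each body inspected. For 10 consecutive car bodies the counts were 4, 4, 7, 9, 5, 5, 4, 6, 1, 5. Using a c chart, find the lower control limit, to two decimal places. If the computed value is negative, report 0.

c̄ = (4 + 4 + 7 + 9 + 5 + 5 + 4 + 6 + 1 + 5) / 10 = 50 / 10 = 5.0000
LCL = c̄ − 3√c̄ = 5.0000 − 3 × 2.2361 = -1.7082 → 0 (cannot be negative)

0.00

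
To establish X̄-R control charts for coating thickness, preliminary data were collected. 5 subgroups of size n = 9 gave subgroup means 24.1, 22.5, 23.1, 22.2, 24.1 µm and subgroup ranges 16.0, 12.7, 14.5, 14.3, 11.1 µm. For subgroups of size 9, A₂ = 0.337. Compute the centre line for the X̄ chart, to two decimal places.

X̄̄ = (24.1 + 22.5 + 23.1 + 22.2 + 24.1) / 5 = 116.0000 / 5 = 23.2000
CL = X̄̄ = 23.2000

23.20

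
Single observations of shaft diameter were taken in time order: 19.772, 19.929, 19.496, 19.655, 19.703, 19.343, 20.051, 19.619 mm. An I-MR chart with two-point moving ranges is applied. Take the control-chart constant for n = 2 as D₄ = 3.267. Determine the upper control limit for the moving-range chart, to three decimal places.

1.072

Moving ranges: 0.157, 0.433, 0.159, 0.048, 0.360, 0.708, 0.432; M̄R̄ = 2.2970 / 7 = 0.3281
UCL_MR = D₄·M̄R̄ = 3.267 × 0.3281 = 1.0720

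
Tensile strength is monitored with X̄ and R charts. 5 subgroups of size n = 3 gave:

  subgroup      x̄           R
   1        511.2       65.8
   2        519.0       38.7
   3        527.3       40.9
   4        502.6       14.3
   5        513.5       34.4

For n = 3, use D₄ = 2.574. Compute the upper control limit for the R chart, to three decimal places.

99.923

R̄ = (65.8 + 38.7 + 40.9 + 14.3 + 34.4) / 5 = 194.1000 / 5 = 38.8200
UCL_R = D₄·R̄ = 2.574 × 38.8200 = 99.9227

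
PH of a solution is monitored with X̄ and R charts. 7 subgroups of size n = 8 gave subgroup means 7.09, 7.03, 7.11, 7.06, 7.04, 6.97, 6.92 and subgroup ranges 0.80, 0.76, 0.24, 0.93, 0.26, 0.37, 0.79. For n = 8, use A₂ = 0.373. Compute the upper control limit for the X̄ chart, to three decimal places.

7.253

X̄̄ = (7.09 + 7.03 + 7.11 + 7.06 + 7.04 + 6.97 + 6.92) / 7 = 49.2200 / 7 = 7.0314
R̄ = (0.80 + 0.76 + 0.24 + 0.93 + 0.26 + 0.37 + 0.79) / 7 = 4.1500 / 7 = 0.5929
UCL = X̄̄ + A₂·R̄ = 7.0314 + 0.373 × 0.5929 = 7.2526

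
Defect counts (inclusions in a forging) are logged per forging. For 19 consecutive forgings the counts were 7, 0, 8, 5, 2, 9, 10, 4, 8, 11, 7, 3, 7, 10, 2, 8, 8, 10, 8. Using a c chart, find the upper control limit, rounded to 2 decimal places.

c̄ = (7 + 0 + 8 + 5 + 2 + 9 + 10 + 4 + 8 + 11 + 7 + 3 + 7 + 10 + 2 + 8 + 8 + 10 + 8) / 19 = 127 / 19 = 6.6842
UCL = c̄ + 3√c̄ = 6.6842 + 3 × √6.6842 = 6.6842 + 3 × 2.5854 = 14.4404

14.44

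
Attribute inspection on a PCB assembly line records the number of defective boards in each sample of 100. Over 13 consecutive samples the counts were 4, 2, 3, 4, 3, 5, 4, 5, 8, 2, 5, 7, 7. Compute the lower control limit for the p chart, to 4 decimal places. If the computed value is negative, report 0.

p̄ = Σdᵢ / (k·n) = 59 / (13 × 100) = 0.04538
LCL = p̄ − 3·√(p̄(1−p̄)/n) = 0.04538 − 3 × 0.02081 = -0.01706 → 0 (negative, so LCL = 0)

0.0000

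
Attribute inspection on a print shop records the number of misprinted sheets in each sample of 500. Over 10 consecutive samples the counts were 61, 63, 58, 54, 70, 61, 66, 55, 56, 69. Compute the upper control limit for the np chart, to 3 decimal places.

83.301

p̄ = Σdᵢ / (k·n) = 613 / (10 × 500) = 0.12260
UCL = np̄ + 3·√(np̄(1−p̄)) = 61.3000 + 3 × √(61.3000×0.87740) = 61.3000 + 3 × 7.3338 = 83.3014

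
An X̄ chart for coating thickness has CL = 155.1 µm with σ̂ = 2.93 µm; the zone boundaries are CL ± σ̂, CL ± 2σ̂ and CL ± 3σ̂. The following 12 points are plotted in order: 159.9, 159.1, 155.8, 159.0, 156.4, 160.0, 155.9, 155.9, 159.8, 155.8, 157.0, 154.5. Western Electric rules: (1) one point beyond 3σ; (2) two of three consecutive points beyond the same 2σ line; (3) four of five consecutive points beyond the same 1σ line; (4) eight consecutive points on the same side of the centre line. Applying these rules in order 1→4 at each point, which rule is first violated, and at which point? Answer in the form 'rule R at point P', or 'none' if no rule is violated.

rule 4 at point 8

Zone of each point (C = within 1σ̂, B = 1σ̂–2σ̂, A = 2σ̂–3σ̂, * = beyond 3σ̂; sign = side of CL): 1:+B, 2:+B, 3:+C, 4:+B, 5:+C, 6:+B, 7:+C, 8:+C, 9:+B, 10:+C, 11:+C, 12:-C
Rule 4 (eight consecutive points on the same side of the centre line) is satisfied at point 8.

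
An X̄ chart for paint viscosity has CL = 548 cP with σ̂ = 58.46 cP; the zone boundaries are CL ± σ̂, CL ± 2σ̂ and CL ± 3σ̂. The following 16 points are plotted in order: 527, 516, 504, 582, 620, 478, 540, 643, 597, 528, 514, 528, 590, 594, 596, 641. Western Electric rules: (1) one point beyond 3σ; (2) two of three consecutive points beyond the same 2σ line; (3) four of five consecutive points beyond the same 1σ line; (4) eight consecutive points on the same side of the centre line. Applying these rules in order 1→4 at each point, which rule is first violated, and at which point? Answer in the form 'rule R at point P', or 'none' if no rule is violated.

none

Zone of each point (C = within 1σ̂, B = 1σ̂–2σ̂, A = 2σ̂–3σ̂, * = beyond 3σ̂; sign = side of CL): 1:-C, 2:-C, 3:-C, 4:+C, 5:+B, 6:-B, 7:-C, 8:+B, 9:+C, 10:-C, 11:-C, 12:-C, 13:+C, 14:+C, 15:+C, 16:+B
No rule fires across all 16 points.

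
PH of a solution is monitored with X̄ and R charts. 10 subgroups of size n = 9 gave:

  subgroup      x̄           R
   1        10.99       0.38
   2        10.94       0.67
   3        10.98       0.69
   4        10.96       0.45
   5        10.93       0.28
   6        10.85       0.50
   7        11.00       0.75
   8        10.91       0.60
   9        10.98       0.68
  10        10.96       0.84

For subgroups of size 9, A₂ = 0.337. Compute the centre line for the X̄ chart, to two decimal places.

10.95

X̄̄ = (10.99 + 10.94 + 10.98 + 10.96 + 10.93 + 10.85 + 11.00 + 10.91 + 10.98 + 10.96) / 10 = 109.5000 / 10 = 10.9500
CL = X̄̄ = 10.9500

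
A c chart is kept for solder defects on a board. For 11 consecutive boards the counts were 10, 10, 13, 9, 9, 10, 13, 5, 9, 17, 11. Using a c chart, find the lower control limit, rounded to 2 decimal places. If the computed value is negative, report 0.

0.80

c̄ = (10 + 10 + 13 + 9 + 9 + 10 + 13 + 5 + 9 + 17 + 11) / 11 = 116 / 11 = 10.5455
LCL = c̄ − 3√c̄ = 10.5455 − 3 × 3.2474 = 0.8033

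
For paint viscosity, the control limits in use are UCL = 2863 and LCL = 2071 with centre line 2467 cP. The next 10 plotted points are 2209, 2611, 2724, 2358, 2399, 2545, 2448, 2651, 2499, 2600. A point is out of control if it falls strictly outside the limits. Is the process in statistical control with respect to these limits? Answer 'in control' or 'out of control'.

in control

All 10 points lie within [2071, 2863].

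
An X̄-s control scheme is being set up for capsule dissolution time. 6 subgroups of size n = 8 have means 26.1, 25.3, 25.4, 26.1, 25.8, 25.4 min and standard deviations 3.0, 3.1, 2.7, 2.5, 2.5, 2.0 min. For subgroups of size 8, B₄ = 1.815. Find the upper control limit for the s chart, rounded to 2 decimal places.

s̄ = (3.0 + 3.1 + 2.7 + 2.5 + 2.5 + 2.0) / 6 = 2.6333
UCL_s = B₄·s̄ = 1.815 × 2.6333 = 4.7795

4.78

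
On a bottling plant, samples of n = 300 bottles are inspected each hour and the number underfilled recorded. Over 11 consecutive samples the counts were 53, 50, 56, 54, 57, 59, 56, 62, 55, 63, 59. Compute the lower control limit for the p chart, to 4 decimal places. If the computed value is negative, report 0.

0.1213

p̄ = Σdᵢ / (k·n) = 624 / (11 × 300) = 0.18909
LCL = p̄ − 3·√(p̄(1−p̄)/n) = 0.18909 − 3 × 0.02261 = 0.12127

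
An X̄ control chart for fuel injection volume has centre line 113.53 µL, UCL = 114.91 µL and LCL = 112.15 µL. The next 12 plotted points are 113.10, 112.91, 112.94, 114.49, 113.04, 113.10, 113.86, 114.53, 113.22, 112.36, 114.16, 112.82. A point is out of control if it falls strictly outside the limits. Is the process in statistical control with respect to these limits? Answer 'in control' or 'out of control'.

All 12 points lie within [112.15, 114.91].

in control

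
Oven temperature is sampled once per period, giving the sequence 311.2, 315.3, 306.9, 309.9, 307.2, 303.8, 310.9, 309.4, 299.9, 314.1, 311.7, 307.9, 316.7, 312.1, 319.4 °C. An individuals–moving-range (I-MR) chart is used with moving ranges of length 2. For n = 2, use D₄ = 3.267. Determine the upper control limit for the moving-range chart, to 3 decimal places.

Moving ranges: 4.1, 8.4, 3.0, 2.7, 3.4, 7.1, 1.5, 9.5, 14.2, 2.4, 3.8, 8.8, 4.6, 7.3; M̄R̄ = 80.8000 / 14 = 5.7714
UCL_MR = D₄·M̄R̄ = 3.267 × 5.7714 = 18.8553

18.855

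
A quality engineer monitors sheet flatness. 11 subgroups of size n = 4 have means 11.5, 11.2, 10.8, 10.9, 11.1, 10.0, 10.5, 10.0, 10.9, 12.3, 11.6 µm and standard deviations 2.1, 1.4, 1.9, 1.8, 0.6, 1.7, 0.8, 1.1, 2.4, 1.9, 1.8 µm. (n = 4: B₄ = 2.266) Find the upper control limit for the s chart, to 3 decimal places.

3.605

s̄ = (2.1 + 1.4 + 1.9 + 1.8 + 0.6 + 1.7 + 0.8 + 1.1 + 2.4 + 1.9 + 1.8) / 11 = 1.5909
UCL_s = B₄·s̄ = 2.266 × 1.5909 = 3.6050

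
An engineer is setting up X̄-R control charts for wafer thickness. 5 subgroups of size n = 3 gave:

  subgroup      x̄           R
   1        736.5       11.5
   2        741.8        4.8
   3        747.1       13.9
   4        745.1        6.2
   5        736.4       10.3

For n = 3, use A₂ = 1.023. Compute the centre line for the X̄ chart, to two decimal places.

X̄̄ = (736.5 + 741.8 + 747.1 + 745.1 + 736.4) / 5 = 3706.9000 / 5 = 741.3800
CL = X̄̄ = 741.3800

741.38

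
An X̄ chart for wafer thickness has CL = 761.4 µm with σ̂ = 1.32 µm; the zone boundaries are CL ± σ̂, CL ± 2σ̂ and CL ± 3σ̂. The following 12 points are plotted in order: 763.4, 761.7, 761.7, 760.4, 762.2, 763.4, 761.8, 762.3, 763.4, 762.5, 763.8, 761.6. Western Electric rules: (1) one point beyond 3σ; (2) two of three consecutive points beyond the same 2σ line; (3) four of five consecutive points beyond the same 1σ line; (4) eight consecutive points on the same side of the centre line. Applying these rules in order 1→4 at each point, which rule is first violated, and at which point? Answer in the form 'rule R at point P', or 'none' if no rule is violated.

rule 4 at point 12

Zone of each point (C = within 1σ̂, B = 1σ̂–2σ̂, A = 2σ̂–3σ̂, * = beyond 3σ̂; sign = side of CL): 1:+B, 2:+C, 3:+C, 4:-C, 5:+C, 6:+B, 7:+C, 8:+C, 9:+B, 10:+C, 11:+B, 12:+C
Rule 4 (eight consecutive points on the same side of the centre line) is satisfied at point 12.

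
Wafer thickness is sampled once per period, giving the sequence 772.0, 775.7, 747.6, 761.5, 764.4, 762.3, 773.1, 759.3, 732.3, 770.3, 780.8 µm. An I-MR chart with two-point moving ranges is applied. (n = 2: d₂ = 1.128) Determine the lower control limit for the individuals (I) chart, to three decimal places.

X̄ = (772.0 + 775.7 + 747.6 + 761.5 + 764.4 + 762.3 + 773.1 + 759.3 + 732.3 + 770.3 + 780.8) / 11 = 763.5727
Moving ranges: 3.7, 28.1, 13.9, 2.9, 2.1, 10.8, 13.8, 27.0, 38.0, 10.5; M̄R̄ = 150.8000 / 10 = 15.0800
LCL = X̄ − 3·M̄R̄/d₂ = 763.5727 − 3 × 15.0800 / 1.128 = 723.4663

723.466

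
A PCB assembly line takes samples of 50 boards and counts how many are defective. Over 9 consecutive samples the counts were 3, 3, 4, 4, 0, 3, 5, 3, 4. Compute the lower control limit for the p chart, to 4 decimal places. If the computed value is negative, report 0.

0.0000

p̄ = Σdᵢ / (k·n) = 29 / (9 × 50) = 0.06444
LCL = p̄ − 3·√(p̄(1−p̄)/n) = 0.06444 − 3 × 0.03473 = -0.03973 → 0 (negative, so LCL = 0)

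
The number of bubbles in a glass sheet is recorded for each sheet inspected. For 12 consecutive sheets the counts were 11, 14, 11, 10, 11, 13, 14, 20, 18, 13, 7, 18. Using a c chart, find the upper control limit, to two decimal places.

c̄ = (11 + 14 + 11 + 10 + 11 + 13 + 14 + 20 + 18 + 13 + 7 + 18) / 12 = 160 / 12 = 13.3333
UCL = c̄ + 3√c̄ = 13.3333 + 3 × √13.3333 = 13.3333 + 3 × 3.6515 = 24.2878

24.29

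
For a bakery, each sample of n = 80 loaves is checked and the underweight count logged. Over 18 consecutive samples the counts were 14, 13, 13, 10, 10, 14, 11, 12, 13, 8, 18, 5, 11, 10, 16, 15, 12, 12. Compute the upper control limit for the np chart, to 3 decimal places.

p̄ = Σdᵢ / (k·n) = 217 / (18 × 80) = 0.15069
UCL = np̄ + 3·√(np̄(1−p̄)) = 12.0556 + 3 × √(12.0556×0.84931) = 12.0556 + 3 × 3.1998 = 21.6550

21.655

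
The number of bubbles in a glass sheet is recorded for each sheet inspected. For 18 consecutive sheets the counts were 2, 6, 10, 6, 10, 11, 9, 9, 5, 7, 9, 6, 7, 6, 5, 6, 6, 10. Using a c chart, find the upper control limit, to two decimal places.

15.28

c̄ = (2 + 6 + 10 + 6 + 10 + 11 + 9 + 9 + 5 + 7 + 9 + 6 + 7 + 6 + 5 + 6 + 6 + 10) / 18 = 130 / 18 = 7.2222
UCL = c̄ + 3√c̄ = 7.2222 + 3 × √7.2222 = 7.2222 + 3 × 2.6874 = 15.2845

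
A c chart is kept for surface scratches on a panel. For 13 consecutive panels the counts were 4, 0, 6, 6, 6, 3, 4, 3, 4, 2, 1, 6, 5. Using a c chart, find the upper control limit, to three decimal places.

9.730

c̄ = (4 + 0 + 6 + 6 + 6 + 3 + 4 + 3 + 4 + 2 + 1 + 6 + 5) / 13 = 50 / 13 = 3.8462
UCL = c̄ + 3√c̄ = 3.8462 + 3 × √3.8462 = 3.8462 + 3 × 1.9612 = 9.7296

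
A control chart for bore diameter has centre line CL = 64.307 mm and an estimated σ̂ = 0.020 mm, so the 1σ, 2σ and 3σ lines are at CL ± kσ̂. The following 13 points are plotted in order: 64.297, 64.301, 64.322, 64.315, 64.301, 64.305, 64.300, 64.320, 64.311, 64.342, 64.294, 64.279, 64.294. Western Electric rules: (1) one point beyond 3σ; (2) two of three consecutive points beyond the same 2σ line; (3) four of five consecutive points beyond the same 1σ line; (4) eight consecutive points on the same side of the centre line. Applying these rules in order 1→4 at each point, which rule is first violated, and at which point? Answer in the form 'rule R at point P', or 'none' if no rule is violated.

none

Zone of each point (C = within 1σ̂, B = 1σ̂–2σ̂, A = 2σ̂–3σ̂, * = beyond 3σ̂; sign = side of CL): 1:-C, 2:-C, 3:+C, 4:+C, 5:-C, 6:-C, 7:-C, 8:+C, 9:+C, 10:+B, 11:-C, 12:-B, 13:-C
No rule fires across all 13 points.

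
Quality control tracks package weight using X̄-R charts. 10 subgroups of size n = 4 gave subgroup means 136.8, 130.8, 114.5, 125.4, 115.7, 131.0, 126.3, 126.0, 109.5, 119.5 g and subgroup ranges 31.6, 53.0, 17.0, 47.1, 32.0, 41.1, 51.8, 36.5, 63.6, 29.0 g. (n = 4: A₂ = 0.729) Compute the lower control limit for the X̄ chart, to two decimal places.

X̄̄ = (136.8 + 130.8 + 114.5 + 125.4 + 115.7 + 131.0 + 126.3 + 126.0 + 109.5 + 119.5) / 10 = 1235.5000 / 10 = 123.5500
R̄ = (31.6 + 53.0 + 17.0 + 47.1 + 32.0 + 41.1 + 51.8 + 36.5 + 63.6 + 29.0) / 10 = 402.7000 / 10 = 40.2700
LCL = X̄̄ − A₂·R̄ = 123.5500 − 0.729 × 40.2700 = 94.1932

94.19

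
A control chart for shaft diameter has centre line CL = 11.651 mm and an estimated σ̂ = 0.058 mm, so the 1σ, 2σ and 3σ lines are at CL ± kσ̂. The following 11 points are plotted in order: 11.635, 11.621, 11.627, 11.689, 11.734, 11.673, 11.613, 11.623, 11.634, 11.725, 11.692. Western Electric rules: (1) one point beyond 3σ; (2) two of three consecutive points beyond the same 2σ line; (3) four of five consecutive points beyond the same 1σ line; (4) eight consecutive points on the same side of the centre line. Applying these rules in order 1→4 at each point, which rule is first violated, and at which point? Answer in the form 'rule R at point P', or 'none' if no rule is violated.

Zone of each point (C = within 1σ̂, B = 1σ̂–2σ̂, A = 2σ̂–3σ̂, * = beyond 3σ̂; sign = side of CL): 1:-C, 2:-C, 3:-C, 4:+C, 5:+B, 6:+C, 7:-C, 8:-C, 9:-C, 10:+B, 11:+C
No rule fires across all 11 points.

none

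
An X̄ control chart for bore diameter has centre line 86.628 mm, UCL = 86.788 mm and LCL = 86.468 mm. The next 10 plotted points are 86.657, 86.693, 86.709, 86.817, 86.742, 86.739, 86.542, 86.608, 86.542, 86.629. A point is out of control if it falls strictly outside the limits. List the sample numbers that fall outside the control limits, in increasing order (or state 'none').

Compare each point to [86.468, 86.788]: sample 4 = 86.817 > UCL.

4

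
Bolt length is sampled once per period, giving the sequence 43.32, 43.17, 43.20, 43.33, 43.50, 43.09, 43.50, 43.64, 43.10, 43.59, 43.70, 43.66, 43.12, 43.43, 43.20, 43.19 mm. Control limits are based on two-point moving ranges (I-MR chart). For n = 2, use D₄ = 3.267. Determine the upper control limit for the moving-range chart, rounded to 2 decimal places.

0.81

Moving ranges: 0.15, 0.03, 0.13, 0.17, 0.41, 0.41, 0.14, 0.54, 0.49, 0.11, 0.04, 0.54, 0.31, 0.23, 0.01; M̄R̄ = 3.7100 / 15 = 0.2473
UCL_MR = D₄·M̄R̄ = 3.267 × 0.2473 = 0.8080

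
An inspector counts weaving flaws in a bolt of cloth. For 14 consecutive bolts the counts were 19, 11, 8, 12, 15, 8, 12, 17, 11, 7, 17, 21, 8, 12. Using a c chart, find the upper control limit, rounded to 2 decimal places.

c̄ = (19 + 11 + 8 + 12 + 15 + 8 + 12 + 17 + 11 + 7 + 17 + 21 + 8 + 12) / 14 = 178 / 14 = 12.7143
UCL = c̄ + 3√c̄ = 12.7143 + 3 × √12.7143 = 12.7143 + 3 × 3.5657 = 23.4114

23.41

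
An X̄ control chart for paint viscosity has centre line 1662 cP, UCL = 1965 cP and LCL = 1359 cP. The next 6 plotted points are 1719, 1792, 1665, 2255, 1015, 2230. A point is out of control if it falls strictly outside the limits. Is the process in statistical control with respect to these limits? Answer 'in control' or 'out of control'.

out of control

Compare each point to [1359, 1965]: sample 4 = 2255 > UCL; sample 5 = 1015 < LCL; sample 6 = 2230 > UCL.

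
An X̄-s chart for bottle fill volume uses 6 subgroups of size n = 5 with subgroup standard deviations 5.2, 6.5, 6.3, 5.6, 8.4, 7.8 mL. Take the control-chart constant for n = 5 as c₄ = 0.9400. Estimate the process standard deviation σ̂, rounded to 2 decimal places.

s̄ = (5.2 + 6.5 + 6.3 + 5.6 + 8.4 + 7.8) / 6 = 6.6333
σ̂ = s̄ / c₄ = 6.6333 / 0.9400 = 7.0567

7.06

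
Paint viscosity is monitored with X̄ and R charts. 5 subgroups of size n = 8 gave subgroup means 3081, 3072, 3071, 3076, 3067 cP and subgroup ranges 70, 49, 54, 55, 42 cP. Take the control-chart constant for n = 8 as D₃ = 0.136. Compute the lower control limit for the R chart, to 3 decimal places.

R̄ = (70 + 49 + 54 + 55 + 42) / 5 = 270.0000 / 5 = 54.0000
LCL_R = D₃·R̄ = 0.136 × 54.0000 = 7.3440

7.344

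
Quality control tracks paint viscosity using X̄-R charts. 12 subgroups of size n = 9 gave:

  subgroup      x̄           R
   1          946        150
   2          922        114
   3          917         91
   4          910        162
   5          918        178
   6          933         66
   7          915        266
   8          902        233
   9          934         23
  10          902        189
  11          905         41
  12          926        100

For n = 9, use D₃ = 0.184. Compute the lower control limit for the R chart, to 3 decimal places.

24.733

R̄ = (150 + 114 + 91 + 162 + 178 + 66 + 266 + 233 + 23 + 189 + 41 + 100) / 12 = 1613.0000 / 12 = 134.4167
LCL_R = D₃·R̄ = 0.184 × 134.4167 = 24.7327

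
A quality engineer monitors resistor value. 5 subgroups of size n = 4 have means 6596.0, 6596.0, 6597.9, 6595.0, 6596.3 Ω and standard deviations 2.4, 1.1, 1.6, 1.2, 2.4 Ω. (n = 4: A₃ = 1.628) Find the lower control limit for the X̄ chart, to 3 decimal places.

X̄̄ = (6596.0 + 6596.0 + 6597.9 + 6595.0 + 6596.3) / 5 = 6596.2400
s̄ = (2.4 + 1.1 + 1.6 + 1.2 + 2.4) / 5 = 1.7400
LCL = X̄̄ − A₃·s̄ = 6596.2400 − 1.628 × 1.7400 = 6593.4073

6593.407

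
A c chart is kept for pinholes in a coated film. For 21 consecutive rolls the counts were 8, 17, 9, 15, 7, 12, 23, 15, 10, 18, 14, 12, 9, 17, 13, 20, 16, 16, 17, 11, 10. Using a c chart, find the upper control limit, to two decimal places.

c̄ = (8 + 17 + 9 + 15 + 7 + 12 + 23 + 15 + 10 + 18 + 14 + 12 + 9 + 17 + 13 + 20 + 16 + 16 + 17 + 11 + 10) / 21 = 289 / 21 = 13.7619
UCL = c̄ + 3√c̄ = 13.7619 + 3 × √13.7619 = 13.7619 + 3 × 3.7097 = 24.8910

24.89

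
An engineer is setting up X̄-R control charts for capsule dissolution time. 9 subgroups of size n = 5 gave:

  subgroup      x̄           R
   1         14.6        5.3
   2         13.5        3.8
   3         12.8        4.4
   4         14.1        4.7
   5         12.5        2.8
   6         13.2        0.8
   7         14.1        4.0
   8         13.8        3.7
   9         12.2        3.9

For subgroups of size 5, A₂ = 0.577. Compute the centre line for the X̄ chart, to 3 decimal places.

X̄̄ = (14.6 + 13.5 + 12.8 + 14.1 + 12.5 + 13.2 + 14.1 + 13.8 + 12.2) / 9 = 120.8000 / 9 = 13.4222
CL = X̄̄ = 13.4222

13.422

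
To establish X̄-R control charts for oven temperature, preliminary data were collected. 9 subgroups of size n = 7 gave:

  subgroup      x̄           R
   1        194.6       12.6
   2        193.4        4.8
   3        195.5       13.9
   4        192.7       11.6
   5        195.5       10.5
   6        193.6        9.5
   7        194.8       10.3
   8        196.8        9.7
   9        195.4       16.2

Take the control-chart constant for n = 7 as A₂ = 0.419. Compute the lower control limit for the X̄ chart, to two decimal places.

X̄̄ = (194.6 + 193.4 + 195.5 + 192.7 + 195.5 + 193.6 + 194.8 + 196.8 + 195.4) / 9 = 1752.3000 / 9 = 194.7000
R̄ = (12.6 + 4.8 + 13.9 + 11.6 + 10.5 + 9.5 + 10.3 + 9.7 + 16.2) / 9 = 99.1000 / 9 = 11.0111
LCL = X̄̄ − A₂·R̄ = 194.7000 − 0.419 × 11.0111 = 190.0863

190.09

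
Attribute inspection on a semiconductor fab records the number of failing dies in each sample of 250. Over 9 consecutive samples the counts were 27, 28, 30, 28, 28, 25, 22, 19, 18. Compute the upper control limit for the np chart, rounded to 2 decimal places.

39.23

p̄ = Σdᵢ / (k·n) = 225 / (9 × 250) = 0.10000
UCL = np̄ + 3·√(np̄(1−p̄)) = 25.0000 + 3 × √(25.0000×0.90000) = 25.0000 + 3 × 4.7434 = 39.2302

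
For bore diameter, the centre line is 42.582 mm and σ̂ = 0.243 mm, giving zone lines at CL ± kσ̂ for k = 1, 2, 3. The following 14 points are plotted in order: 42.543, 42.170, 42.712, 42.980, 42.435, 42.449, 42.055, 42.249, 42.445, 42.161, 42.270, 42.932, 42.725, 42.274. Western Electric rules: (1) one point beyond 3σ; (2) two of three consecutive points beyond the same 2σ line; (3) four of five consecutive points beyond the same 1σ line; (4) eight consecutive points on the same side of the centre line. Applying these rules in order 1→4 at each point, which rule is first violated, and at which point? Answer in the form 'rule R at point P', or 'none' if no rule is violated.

rule 3 at point 11

Zone of each point (C = within 1σ̂, B = 1σ̂–2σ̂, A = 2σ̂–3σ̂, * = beyond 3σ̂; sign = side of CL): 1:-C, 2:-B, 3:+C, 4:+B, 5:-C, 6:-C, 7:-A, 8:-B, 9:-C, 10:-B, 11:-B, 12:+B, 13:+C, 14:-B
Rule 3 (four of five consecutive points beyond the same 1σ limit) is satisfied at point 11.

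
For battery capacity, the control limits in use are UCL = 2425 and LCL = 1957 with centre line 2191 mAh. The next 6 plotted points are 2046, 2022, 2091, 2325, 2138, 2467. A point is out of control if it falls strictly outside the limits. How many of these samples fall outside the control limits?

Compare each point to [1957, 2425]: sample 6 = 2467 > UCL.

1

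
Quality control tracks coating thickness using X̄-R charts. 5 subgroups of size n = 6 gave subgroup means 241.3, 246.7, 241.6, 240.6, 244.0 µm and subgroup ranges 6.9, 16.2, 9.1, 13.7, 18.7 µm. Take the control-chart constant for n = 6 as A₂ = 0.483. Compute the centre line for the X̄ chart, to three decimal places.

242.840

X̄̄ = (241.3 + 246.7 + 241.6 + 240.6 + 244.0) / 5 = 1214.2000 / 5 = 242.8400
CL = X̄̄ = 242.8400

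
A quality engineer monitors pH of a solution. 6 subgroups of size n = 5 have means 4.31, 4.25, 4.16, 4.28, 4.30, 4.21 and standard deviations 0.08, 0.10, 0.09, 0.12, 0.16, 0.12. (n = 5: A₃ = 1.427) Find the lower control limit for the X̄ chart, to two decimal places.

4.09

X̄̄ = (4.31 + 4.25 + 4.16 + 4.28 + 4.30 + 4.21) / 6 = 4.2517
s̄ = (0.08 + 0.10 + 0.09 + 0.12 + 0.16 + 0.12) / 6 = 0.1117
LCL = X̄̄ − A₃·s̄ = 4.2517 − 1.427 × 0.1117 = 4.0923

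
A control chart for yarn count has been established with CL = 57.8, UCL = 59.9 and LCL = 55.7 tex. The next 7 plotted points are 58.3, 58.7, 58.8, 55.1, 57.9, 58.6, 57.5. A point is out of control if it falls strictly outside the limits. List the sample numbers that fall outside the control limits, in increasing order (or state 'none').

4

Compare each point to [55.7, 59.9]: sample 4 = 55.1 < LCL.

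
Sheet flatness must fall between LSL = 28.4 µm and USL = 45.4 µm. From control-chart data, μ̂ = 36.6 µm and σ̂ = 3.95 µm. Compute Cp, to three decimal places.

Cp = (USL − LSL) / (6σ̂) = (45.4 − 28.4) / (6 × 3.95) = 17.0000 / 23.7000 = 0.7173

0.717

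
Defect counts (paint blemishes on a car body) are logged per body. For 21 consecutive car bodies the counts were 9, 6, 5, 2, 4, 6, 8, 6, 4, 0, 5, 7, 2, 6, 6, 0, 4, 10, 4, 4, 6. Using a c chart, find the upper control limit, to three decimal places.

c̄ = (9 + 6 + 5 + 2 + 4 + 6 + 8 + 6 + 4 + 0 + 5 + 7 + 2 + 6 + 6 + 0 + 4 + 10 + 4 + 4 + 6) / 21 = 104 / 21 = 4.9524
UCL = c̄ + 3√c̄ = 4.9524 + 3 × √4.9524 = 4.9524 + 3 × 2.2254 = 11.6286

11.629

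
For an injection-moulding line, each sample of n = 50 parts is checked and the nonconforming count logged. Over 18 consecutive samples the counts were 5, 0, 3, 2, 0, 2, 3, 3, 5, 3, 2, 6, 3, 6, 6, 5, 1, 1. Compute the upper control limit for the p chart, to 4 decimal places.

p̄ = Σdᵢ / (k·n) = 56 / (18 × 50) = 0.06222
UCL = p̄ + 3·√(p̄(1−p̄)/n) = 0.06222 + 3 × √(0.06222×0.93778/50) = 0.06222 + 3 × 0.03416 = 0.16471

0.1647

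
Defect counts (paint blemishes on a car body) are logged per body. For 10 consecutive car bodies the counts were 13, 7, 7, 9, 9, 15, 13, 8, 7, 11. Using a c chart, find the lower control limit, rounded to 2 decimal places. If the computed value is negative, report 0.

0.46

c̄ = (13 + 7 + 7 + 9 + 9 + 15 + 13 + 8 + 7 + 11) / 10 = 99 / 10 = 9.9000
LCL = c̄ − 3√c̄ = 9.9000 − 3 × 3.1464 = 0.4607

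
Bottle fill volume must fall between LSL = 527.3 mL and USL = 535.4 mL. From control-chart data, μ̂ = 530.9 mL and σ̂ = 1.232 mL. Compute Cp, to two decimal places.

Cp = (USL − LSL) / (6σ̂) = (535.4 − 527.3) / (6 × 1.232) = 8.1000 / 7.3920 = 1.0958

1.10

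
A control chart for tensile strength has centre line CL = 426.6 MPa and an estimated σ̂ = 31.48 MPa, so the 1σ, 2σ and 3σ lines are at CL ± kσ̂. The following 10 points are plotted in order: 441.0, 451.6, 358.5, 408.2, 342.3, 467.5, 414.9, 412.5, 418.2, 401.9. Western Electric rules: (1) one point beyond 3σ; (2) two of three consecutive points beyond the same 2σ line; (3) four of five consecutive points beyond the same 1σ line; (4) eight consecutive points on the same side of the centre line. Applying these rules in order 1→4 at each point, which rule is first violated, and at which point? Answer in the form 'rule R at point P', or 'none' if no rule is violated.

Zone of each point (C = within 1σ̂, B = 1σ̂–2σ̂, A = 2σ̂–3σ̂, * = beyond 3σ̂; sign = side of CL): 1:+C, 2:+C, 3:-A, 4:-C, 5:-A, 6:+B, 7:-C, 8:-C, 9:-C, 10:-C
Rule 2 (two of three consecutive points beyond the same 2σ limit) is satisfied at point 5.

rule 2 at point 5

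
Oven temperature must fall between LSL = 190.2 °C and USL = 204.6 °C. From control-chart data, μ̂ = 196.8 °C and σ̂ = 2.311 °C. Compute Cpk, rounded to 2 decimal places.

0.95

Cpu = (USL − μ̂) / (3σ̂) = (204.6 − 196.8) / (3 × 2.311) = 1.1251; Cpl = (μ̂ − LSL) / (3σ̂) = (196.8 − 190.2) / (3 × 2.311) = 0.9520; Cpk = min(Cpu, Cpl) = 0.9520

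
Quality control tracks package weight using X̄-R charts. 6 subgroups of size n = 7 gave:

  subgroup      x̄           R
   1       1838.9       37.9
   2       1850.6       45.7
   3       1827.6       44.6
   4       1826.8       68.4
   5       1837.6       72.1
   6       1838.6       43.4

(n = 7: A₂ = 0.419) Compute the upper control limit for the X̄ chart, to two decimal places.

1858.48

X̄̄ = (1838.9 + 1850.6 + 1827.6 + 1826.8 + 1837.6 + 1838.6) / 6 = 11020.1000 / 6 = 1836.6833
R̄ = (37.9 + 45.7 + 44.6 + 68.4 + 72.1 + 43.4) / 6 = 312.1000 / 6 = 52.0167
UCL = X̄̄ + A₂·R̄ = 1836.6833 + 0.419 × 52.0167 = 1858.4783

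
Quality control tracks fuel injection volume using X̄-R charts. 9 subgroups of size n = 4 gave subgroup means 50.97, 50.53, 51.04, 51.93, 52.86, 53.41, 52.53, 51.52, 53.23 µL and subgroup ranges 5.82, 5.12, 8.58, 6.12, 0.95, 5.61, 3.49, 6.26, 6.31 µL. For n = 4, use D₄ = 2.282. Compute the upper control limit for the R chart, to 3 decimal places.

R̄ = (5.82 + 5.12 + 8.58 + 6.12 + 0.95 + 5.61 + 3.49 + 6.26 + 6.31) / 9 = 48.2600 / 9 = 5.3622
UCL_R = D₄·R̄ = 2.282 × 5.3622 = 12.2366

12.237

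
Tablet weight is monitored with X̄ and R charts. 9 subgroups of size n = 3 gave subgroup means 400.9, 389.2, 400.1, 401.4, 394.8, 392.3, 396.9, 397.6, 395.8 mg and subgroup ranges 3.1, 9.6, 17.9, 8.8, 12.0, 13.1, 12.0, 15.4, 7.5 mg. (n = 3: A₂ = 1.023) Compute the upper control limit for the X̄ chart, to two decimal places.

407.85

X̄̄ = (400.9 + 389.2 + 400.1 + 401.4 + 394.8 + 392.3 + 396.9 + 397.6 + 395.8) / 9 = 3569.0000 / 9 = 396.5556
R̄ = (3.1 + 9.6 + 17.9 + 8.8 + 12.0 + 13.1 + 12.0 + 15.4 + 7.5) / 9 = 99.4000 / 9 = 11.0444
UCL = X̄̄ + A₂·R̄ = 396.5556 + 1.023 × 11.0444 = 407.8540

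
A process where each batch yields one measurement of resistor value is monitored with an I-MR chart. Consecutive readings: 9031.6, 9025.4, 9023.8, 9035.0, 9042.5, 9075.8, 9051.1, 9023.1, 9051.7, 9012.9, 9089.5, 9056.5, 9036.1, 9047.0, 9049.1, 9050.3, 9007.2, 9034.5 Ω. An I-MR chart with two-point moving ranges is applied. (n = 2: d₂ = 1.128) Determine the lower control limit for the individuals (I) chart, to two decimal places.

8979.57

X̄ = (9031.6 + 9025.4 + 9023.8 + 9035.0 + 9042.5 + 9075.8 + 9051.1 + 9023.1 + 9051.7 + 9012.9 + 9089.5 + 9056.5 + 9036.1 + 9047.0 + 9049.1 + 9050.3 + 9007.2 + 9034.5) / 18 = 9041.2833
Moving ranges: 6.2, 1.6, 11.2, 7.5, 33.3, 24.7, 28.0, 28.6, 38.8, 76.6, 33.0, 20.4, 10.9, 2.1, 1.2, 43.1, 27.3; M̄R̄ = 394.5000 / 17 = 23.2059
LCL = X̄ − 3·M̄R̄/d₂ = 9041.2833 − 3 × 23.2059 / 1.128 = 8979.5656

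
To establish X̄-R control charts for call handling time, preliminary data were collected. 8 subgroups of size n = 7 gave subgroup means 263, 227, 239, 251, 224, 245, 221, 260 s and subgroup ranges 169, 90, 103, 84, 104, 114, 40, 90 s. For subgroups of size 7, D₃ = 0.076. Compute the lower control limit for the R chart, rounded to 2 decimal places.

R̄ = (169 + 90 + 103 + 84 + 104 + 114 + 40 + 90) / 8 = 794.0000 / 8 = 99.2500
LCL_R = D₃·R̄ = 0.076 × 99.2500 = 7.5430

7.54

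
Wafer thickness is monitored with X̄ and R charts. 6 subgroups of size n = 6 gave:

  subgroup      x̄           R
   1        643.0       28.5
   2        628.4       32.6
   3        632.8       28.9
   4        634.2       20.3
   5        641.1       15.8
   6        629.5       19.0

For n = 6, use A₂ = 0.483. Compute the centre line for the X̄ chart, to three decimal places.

X̄̄ = (643.0 + 628.4 + 632.8 + 634.2 + 641.1 + 629.5) / 6 = 3809.0000 / 6 = 634.8333
CL = X̄̄ = 634.8333

634.833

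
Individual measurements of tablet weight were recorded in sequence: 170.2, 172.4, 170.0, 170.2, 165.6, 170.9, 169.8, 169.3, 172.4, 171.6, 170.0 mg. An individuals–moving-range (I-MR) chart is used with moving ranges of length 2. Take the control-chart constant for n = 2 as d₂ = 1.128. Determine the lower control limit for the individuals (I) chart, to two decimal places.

164.42

X̄ = (170.2 + 172.4 + 170.0 + 170.2 + 165.6 + 170.9 + 169.8 + 169.3 + 172.4 + 171.6 + 170.0) / 11 = 170.2182
Moving ranges: 2.2, 2.4, 0.2, 4.6, 5.3, 1.1, 0.5, 3.1, 0.8, 1.6; M̄R̄ = 21.8000 / 10 = 2.1800
LCL = X̄ − 3·M̄R̄/d₂ = 170.2182 − 3 × 2.1800 / 1.128 = 164.4203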